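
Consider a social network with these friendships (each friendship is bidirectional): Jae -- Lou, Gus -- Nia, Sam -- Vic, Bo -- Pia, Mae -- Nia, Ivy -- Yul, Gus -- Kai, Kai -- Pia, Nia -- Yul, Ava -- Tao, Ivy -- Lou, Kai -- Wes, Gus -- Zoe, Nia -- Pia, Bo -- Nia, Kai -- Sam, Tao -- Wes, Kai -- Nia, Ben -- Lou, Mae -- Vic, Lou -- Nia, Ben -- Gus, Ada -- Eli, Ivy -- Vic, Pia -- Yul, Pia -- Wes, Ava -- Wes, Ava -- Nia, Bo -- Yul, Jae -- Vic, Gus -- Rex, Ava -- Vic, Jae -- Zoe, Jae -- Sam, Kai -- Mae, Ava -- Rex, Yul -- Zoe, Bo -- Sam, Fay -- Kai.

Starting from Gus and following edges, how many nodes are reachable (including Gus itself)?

BFS from Gus visits: Gus, Zoe, Rex, Nia, Kai, Ben, Yul, Jae, Ava, Pia, Mae, Lou, Bo, Wes, Sam, Fay, Ivy, Vic, Tao
Reachable nodes: 19 of 21 total.

19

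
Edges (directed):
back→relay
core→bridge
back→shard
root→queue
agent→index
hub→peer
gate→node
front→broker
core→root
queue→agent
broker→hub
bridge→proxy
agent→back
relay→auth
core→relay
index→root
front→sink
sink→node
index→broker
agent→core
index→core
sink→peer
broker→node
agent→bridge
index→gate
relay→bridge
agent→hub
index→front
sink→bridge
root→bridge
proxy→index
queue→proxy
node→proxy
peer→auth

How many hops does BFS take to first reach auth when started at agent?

Level 0: agent
Level 1: back, bridge, core, hub, index
Level 2: broker, front, gate, peer, proxy, relay, root, shard
Level 3: auth, node, queue, sink
auth first appears at level 3.

3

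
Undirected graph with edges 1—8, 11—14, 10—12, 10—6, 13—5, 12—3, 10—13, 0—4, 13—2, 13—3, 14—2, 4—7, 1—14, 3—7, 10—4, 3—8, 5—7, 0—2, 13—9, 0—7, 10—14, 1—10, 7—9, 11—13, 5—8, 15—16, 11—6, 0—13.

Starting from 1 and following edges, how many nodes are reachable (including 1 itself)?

15

BFS from 1 visits: 1, 8, 10, 14, 3, 5, 4, 6, 12, 13, 2, 11, 7, 0, 9
Reachable nodes: 15 of 17 total.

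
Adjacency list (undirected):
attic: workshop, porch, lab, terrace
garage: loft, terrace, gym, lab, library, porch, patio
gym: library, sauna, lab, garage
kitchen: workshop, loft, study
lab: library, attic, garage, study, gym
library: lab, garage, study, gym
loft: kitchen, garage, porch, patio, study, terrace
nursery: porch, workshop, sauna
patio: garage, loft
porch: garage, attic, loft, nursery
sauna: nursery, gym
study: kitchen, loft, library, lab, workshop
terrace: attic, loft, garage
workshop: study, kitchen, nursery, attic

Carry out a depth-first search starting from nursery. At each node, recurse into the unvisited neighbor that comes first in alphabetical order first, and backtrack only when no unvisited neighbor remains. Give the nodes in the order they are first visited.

Visit nursery
nursery → porch
porch → attic
attic → lab
lab → garage
garage → gym
gym → library
library → study
study → kitchen
kitchen → loft
loft → patio
loft → terrace
kitchen → workshop
gym → sauna

nursery → porch → attic → lab → garage → gym → library → study → kitchen → loft → patio → terrace → workshop → sauna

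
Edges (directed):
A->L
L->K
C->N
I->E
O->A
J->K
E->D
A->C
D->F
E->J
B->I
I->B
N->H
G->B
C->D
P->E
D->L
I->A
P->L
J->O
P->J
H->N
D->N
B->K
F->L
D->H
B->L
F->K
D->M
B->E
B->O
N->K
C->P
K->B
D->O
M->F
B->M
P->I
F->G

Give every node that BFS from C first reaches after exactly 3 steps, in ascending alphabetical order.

A, B, G

Level 0: C
Level 1: D, N, P
Level 2: E, F, H, I, J, K, L, M, O
Level 3: A, B, G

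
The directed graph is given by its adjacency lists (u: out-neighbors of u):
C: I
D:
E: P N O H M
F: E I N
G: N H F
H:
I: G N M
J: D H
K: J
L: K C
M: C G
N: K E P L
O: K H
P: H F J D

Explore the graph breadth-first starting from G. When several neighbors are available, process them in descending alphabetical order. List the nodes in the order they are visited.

G, N, H, F, P, L, K, E, I, J, D, C, O, M

Visit G; enqueue N, H, F → queue [N, H, F]
Visit N; enqueue P, L, K, E → queue [H, F, P, L, K, E]
Visit H → queue [F, P, L, K, E]
Visit F; enqueue I → queue [P, L, K, E, I]
Visit P; enqueue J, D → queue [L, K, E, I, J, D]
Visit L; enqueue C → queue [K, E, I, J, D, C]
Visit K → queue [E, I, J, D, C]
Visit E; enqueue O, M → queue [I, J, D, C, O, M]
Visit I → queue [J, D, C, O, M]
Visit J → queue [D, C, O, M]
Visit D → queue [C, O, M]
Visit C → queue [O, M]
Visit O → queue [M]
Visit M → queue []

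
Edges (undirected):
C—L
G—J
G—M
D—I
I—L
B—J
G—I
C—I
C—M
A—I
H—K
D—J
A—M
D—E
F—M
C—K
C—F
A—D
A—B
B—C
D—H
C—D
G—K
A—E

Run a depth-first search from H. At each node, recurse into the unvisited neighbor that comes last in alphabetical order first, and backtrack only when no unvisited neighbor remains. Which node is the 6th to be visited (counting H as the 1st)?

C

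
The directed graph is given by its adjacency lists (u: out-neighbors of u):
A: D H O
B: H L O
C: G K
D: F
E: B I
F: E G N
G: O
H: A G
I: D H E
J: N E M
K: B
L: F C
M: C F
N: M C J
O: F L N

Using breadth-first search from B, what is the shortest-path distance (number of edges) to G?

Level 0: B
Level 1: H, L, O
Level 2: A, C, F, G, N
Level 3: D, E, J, K, M
Level 4: I
G first appears at level 2.

2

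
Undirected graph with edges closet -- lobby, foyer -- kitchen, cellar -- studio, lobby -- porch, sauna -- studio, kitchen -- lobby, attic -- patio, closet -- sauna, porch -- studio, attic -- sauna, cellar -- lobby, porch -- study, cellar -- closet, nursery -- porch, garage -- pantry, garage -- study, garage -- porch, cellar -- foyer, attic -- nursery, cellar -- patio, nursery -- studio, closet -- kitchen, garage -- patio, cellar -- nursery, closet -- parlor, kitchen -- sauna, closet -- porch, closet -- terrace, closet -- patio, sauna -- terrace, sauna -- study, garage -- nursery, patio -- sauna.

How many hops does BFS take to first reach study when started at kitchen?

Level 0: kitchen
Level 1: closet, foyer, lobby, sauna
Level 2: attic, cellar, parlor, patio, porch, studio, study, terrace
Level 3: garage, nursery
Level 4: pantry
study first appears at level 2.

2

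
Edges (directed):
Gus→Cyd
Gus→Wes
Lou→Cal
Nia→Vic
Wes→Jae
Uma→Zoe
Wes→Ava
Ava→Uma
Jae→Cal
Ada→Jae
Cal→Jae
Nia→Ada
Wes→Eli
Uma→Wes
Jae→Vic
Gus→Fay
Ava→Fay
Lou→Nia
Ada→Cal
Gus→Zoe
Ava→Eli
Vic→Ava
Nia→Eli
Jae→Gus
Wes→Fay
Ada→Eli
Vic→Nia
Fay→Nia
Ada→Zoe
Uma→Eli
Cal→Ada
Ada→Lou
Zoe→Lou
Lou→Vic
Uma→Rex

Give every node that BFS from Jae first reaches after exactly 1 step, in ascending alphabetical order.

Cal, Gus, Vic

Level 0: Jae
Level 1: Cal, Gus, Vic
Level 2: Ada, Ava, Cyd, Fay, Nia, Wes, Zoe
Level 3: Eli, Lou, Uma
Level 4: Rex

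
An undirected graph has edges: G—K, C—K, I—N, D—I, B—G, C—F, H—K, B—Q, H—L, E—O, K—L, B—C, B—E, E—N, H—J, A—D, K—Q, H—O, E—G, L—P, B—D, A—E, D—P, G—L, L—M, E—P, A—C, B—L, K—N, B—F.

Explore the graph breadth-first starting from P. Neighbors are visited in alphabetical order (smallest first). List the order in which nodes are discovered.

Visit P; enqueue D, E, L → queue [D, E, L]
Visit D; enqueue A, B, I → queue [E, L, A, B, I]
Visit E; enqueue G, N, O → queue [L, A, B, I, G, N, O]
Visit L; enqueue H, K, M → queue [A, B, I, G, N, O, H, K, M]
Visit A; enqueue C → queue [B, I, G, N, O, H, K, M, C]
Visit B; enqueue F, Q → queue [I, G, N, O, H, K, M, C, F, Q]
Visit I → queue [G, N, O, H, K, M, C, F, Q]
Visit G → queue [N, O, H, K, M, C, F, Q]
Visit N → queue [O, H, K, M, C, F, Q]
Visit O → queue [H, K, M, C, F, Q]
Visit H; enqueue J → queue [K, M, C, F, Q, J]
Visit K → queue [M, C, F, Q, J]
Visit M → queue [C, F, Q, J]
Visit C → queue [F, Q, J]
Visit F → queue [Q, J]
Visit Q → queue [J]
Visit J → queue []

P D E L A B I G N O H K M C F Q J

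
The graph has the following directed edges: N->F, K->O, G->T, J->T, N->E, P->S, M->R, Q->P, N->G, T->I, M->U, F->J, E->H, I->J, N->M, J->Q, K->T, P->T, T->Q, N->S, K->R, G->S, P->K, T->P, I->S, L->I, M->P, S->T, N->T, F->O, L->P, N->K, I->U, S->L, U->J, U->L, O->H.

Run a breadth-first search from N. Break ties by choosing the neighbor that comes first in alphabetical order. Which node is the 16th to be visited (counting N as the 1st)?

Visit N; enqueue E, F, G, K, M, S, T → queue [E, F, G, K, M, S, T]
Visit E; enqueue H → queue [F, G, K, M, S, T, H]
Visit F; enqueue J, O → queue [G, K, M, S, T, H, J, O]
Visit G → queue [K, M, S, T, H, J, O]
Visit K; enqueue R → queue [M, S, T, H, J, O, R]
Visit M; enqueue P, U → queue [S, T, H, J, O, R, P, U]
Visit S; enqueue L → queue [T, H, J, O, R, P, U, L]
Visit T; enqueue I, Q → queue [H, J, O, R, P, U, L, I, Q]
Visit H → queue [J, O, R, P, U, L, I, Q]
Visit J → queue [O, R, P, U, L, I, Q]
Visit O → queue [R, P, U, L, I, Q]
Visit R → queue [P, U, L, I, Q]
Visit P → queue [U, L, I, Q]
Visit U → queue [L, I, Q]
Visit L → queue [I, Q]
Visit I → queue [Q]
Visit Q → queue []

Visit order: N, E, F, G, K, M, S, T, H, J, O, R, P, U, L, I, Q

I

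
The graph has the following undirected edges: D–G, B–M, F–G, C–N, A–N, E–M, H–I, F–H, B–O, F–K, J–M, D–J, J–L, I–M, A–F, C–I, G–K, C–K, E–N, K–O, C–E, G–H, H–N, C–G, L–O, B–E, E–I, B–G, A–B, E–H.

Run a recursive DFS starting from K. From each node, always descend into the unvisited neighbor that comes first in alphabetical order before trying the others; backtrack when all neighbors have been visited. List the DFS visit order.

K -> C -> E -> B -> A -> F -> G -> D -> J -> L -> O -> M -> I -> H -> N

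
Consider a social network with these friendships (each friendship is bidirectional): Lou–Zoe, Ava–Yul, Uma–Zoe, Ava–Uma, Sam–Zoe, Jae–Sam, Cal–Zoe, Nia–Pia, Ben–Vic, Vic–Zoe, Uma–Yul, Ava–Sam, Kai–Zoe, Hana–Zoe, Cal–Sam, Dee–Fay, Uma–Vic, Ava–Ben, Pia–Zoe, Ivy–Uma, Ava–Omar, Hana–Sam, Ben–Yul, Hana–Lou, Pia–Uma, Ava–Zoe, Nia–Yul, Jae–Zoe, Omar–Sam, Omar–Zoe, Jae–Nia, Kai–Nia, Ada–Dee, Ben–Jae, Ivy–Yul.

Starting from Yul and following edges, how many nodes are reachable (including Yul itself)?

16

BFS from Yul visits: Yul, Ava, Ben, Ivy, Nia, Uma, Omar, Sam, Zoe, Jae, Vic, Kai, Pia, Cal, Hana, Lou
Reachable nodes: 16 of 19 total.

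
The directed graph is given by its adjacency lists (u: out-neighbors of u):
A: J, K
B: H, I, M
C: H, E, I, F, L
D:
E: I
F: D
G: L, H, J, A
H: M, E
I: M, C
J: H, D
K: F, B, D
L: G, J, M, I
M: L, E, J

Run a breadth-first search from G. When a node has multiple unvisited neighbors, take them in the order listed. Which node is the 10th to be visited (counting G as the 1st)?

K

Visit G; enqueue L, H, J, A → queue [L, H, J, A]
Visit L; enqueue M, I → queue [H, J, A, M, I]
Visit H; enqueue E → queue [J, A, M, I, E]
Visit J; enqueue D → queue [A, M, I, E, D]
Visit A; enqueue K → queue [M, I, E, D, K]
Visit M → queue [I, E, D, K]
Visit I; enqueue C → queue [E, D, K, C]
Visit E → queue [D, K, C]
Visit D → queue [K, C]
Visit K; enqueue F, B → queue [C, F, B]
Visit C → queue [F, B]
Visit F → queue [B]
Visit B → queue []

Visit order: G, L, H, J, A, M, I, E, D, K, C, F, B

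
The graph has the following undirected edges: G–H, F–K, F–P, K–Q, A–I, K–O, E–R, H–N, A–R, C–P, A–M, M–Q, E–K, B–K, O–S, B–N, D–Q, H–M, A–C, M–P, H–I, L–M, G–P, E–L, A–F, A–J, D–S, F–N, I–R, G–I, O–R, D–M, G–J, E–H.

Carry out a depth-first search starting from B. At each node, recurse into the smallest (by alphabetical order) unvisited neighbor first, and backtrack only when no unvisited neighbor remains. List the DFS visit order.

B, K, E, H, G, I, A, C, P, F, N, M, D, Q, S, O, R, L, J

Visit B
B → K
K → E
E → H
H → G
G → I
I → A
A → C
C → P
P → F
F → N
P → M
M → D
D → Q
D → S
S → O
O → R
M → L
A → J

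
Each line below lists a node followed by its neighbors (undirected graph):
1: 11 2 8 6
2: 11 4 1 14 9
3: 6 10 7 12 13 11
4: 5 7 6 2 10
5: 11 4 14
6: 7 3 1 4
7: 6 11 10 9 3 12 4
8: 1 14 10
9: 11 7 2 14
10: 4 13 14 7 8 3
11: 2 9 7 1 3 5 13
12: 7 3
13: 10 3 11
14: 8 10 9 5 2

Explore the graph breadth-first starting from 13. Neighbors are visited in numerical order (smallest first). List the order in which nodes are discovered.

Visit 13; enqueue 3, 10, 11 → queue [3, 10, 11]
Visit 3; enqueue 6, 7, 12 → queue [10, 11, 6, 7, 12]
Visit 10; enqueue 4, 8, 14 → queue [11, 6, 7, 12, 4, 8, 14]
Visit 11; enqueue 1, 2, 5, 9 → queue [6, 7, 12, 4, 8, 14, 1, 2, 5, 9]
Visit 6 → queue [7, 12, 4, 8, 14, 1, 2, 5, 9]
Visit 7 → queue [12, 4, 8, 14, 1, 2, 5, 9]
Visit 12 → queue [4, 8, 14, 1, 2, 5, 9]
Visit 4 → queue [8, 14, 1, 2, 5, 9]
Visit 8 → queue [14, 1, 2, 5, 9]
Visit 14 → queue [1, 2, 5, 9]
Visit 1 → queue [2, 5, 9]
Visit 2 → queue [5, 9]
Visit 5 → queue [9]
Visit 9 → queue []

13 -> 3 -> 10 -> 11 -> 6 -> 7 -> 12 -> 4 -> 8 -> 14 -> 1 -> 2 -> 5 -> 9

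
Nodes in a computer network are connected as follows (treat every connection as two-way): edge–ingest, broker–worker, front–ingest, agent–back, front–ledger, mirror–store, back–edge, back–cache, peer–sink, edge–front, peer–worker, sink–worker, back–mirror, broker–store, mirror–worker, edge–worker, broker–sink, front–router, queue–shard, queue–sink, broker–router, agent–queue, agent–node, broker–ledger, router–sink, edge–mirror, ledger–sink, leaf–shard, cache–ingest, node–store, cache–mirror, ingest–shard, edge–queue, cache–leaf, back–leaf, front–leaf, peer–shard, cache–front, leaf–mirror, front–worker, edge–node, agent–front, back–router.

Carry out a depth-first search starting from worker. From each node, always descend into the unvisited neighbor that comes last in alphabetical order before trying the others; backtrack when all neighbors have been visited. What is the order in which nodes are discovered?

Visit worker
worker → sink
sink → router
router → front
front → ledger
ledger → broker
broker → store
store → node
node → edge
edge → queue
queue → shard
shard → peer
shard → leaf
leaf → mirror
mirror → cache
cache → ingest
cache → back
back → agent

worker, sink, router, front, ledger, broker, store, node, edge, queue, shard, peer, leaf, mirror, cache, ingest, back, agent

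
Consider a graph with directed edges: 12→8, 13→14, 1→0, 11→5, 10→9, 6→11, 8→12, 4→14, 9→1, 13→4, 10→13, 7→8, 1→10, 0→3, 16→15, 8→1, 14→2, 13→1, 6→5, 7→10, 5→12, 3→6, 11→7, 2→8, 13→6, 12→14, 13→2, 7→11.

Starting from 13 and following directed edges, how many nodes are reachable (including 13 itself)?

BFS from 13 visits: 13, 14, 6, 4, 2, 1, 11, 5, 8, 10, 0, 7, 12, 9, 3
Reachable nodes: 15 of 17 total.

15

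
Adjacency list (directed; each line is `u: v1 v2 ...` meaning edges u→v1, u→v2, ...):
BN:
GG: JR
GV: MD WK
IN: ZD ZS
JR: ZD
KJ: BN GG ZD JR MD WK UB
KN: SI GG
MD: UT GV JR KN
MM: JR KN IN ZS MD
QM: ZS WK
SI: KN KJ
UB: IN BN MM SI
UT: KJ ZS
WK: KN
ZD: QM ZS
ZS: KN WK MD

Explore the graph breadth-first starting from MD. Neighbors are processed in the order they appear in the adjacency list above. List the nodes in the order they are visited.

MD -> UT -> GV -> JR -> KN -> KJ -> ZS -> WK -> ZD -> SI -> GG -> BN -> UB -> QM -> IN -> MM

Visit MD; enqueue UT, GV, JR, KN → queue [UT, GV, JR, KN]
Visit UT; enqueue KJ, ZS → queue [GV, JR, KN, KJ, ZS]
Visit GV; enqueue WK → queue [JR, KN, KJ, ZS, WK]
Visit JR; enqueue ZD → queue [KN, KJ, ZS, WK, ZD]
Visit KN; enqueue SI, GG → queue [KJ, ZS, WK, ZD, SI, GG]
Visit KJ; enqueue BN, UB → queue [ZS, WK, ZD, SI, GG, BN, UB]
Visit ZS → queue [WK, ZD, SI, GG, BN, UB]
Visit WK → queue [ZD, SI, GG, BN, UB]
Visit ZD; enqueue QM → queue [SI, GG, BN, UB, QM]
Visit SI → queue [GG, BN, UB, QM]
Visit GG → queue [BN, UB, QM]
Visit BN → queue [UB, QM]
Visit UB; enqueue IN, MM → queue [QM, IN, MM]
Visit QM → queue [IN, MM]
Visit IN → queue [MM]
Visit MM → queue []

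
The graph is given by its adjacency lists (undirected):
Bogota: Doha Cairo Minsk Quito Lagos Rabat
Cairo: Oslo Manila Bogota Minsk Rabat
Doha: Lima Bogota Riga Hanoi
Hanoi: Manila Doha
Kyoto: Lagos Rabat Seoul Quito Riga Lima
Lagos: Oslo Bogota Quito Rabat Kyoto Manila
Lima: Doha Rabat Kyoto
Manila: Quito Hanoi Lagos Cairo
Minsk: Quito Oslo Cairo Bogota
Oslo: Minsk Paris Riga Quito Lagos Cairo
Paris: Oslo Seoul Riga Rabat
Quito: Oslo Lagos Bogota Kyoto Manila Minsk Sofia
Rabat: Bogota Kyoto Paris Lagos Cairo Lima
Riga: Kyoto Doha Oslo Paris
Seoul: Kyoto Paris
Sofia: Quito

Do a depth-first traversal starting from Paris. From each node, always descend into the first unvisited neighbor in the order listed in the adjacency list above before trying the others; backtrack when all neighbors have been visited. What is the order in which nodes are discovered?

Paris -> Oslo -> Minsk -> Quito -> Lagos -> Bogota -> Doha -> Lima -> Rabat -> Kyoto -> Seoul -> Riga -> Cairo -> Manila -> Hanoi -> Sofia

Visit Paris
Paris → Oslo
Oslo → Minsk
Minsk → Quito
Quito → Lagos
Lagos → Bogota
Bogota → Doha
Doha → Lima
Lima → Rabat
Rabat → Kyoto
Kyoto → Seoul
Kyoto → Riga
Rabat → Cairo
Cairo → Manila
Manila → Hanoi
Quito → Sofia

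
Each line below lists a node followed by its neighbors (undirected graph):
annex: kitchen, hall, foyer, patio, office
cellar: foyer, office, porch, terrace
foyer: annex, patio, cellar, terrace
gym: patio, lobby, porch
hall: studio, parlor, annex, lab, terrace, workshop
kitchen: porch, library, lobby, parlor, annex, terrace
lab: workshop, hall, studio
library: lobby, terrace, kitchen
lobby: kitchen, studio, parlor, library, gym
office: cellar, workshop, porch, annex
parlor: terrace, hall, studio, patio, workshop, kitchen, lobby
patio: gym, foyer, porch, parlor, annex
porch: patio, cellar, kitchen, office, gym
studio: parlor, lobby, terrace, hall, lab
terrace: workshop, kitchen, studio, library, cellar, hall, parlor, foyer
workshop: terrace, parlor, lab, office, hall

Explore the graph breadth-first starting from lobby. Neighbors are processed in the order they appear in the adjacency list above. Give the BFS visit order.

Visit lobby; enqueue kitchen, studio, parlor, library, gym → queue [kitchen, studio, parlor, library, gym]
Visit kitchen; enqueue porch, annex, terrace → queue [studio, parlor, library, gym, porch, annex, terrace]
Visit studio; enqueue hall, lab → queue [parlor, library, gym, porch, annex, terrace, hall, lab]
Visit parlor; enqueue patio, workshop → queue [library, gym, porch, annex, terrace, hall, lab, patio, workshop]
Visit library → queue [gym, porch, annex, terrace, hall, lab, patio, workshop]
Visit gym → queue [porch, annex, terrace, hall, lab, patio, workshop]
Visit porch; enqueue cellar, office → queue [annex, terrace, hall, lab, patio, workshop, cellar, office]
Visit annex; enqueue foyer → queue [terrace, hall, lab, patio, workshop, cellar, office, foyer]
Visit terrace → queue [hall, lab, patio, workshop, cellar, office, foyer]
Visit hall → queue [lab, patio, workshop, cellar, office, foyer]
Visit lab → queue [patio, workshop, cellar, office, foyer]
Visit patio → queue [workshop, cellar, office, foyer]
Visit workshop → queue [cellar, office, foyer]
Visit cellar → queue [office, foyer]
Visit office → queue [foyer]
Visit foyer → queue []

lobby, kitchen, studio, parlor, library, gym, porch, annex, terrace, hall, lab, patio, workshop, cellar, office, foyer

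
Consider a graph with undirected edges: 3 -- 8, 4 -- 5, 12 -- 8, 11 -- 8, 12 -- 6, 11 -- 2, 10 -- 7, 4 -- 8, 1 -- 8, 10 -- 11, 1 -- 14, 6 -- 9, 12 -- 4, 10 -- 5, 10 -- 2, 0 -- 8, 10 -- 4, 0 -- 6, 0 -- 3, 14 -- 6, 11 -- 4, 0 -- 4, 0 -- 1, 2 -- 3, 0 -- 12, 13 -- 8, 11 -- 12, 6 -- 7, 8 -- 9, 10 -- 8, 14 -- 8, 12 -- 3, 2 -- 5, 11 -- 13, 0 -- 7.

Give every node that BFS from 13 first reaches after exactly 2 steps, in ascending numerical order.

0, 1, 2, 3, 4, 9, 10, 12, 14

Level 0: 13
Level 1: 8, 11
Level 2: 0, 1, 2, 3, 4, 9, 10, 12, 14
Level 3: 5, 6, 7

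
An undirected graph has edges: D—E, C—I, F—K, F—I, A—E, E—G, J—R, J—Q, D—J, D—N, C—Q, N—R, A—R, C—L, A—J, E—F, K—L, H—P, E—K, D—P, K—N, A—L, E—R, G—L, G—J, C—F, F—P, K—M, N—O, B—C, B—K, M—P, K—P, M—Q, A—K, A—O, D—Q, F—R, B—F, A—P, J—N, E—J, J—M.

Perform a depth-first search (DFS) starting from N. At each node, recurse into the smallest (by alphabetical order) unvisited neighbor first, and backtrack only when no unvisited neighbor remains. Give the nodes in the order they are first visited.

N, D, E, A, J, G, L, C, B, F, I, K, M, P, H, Q, R, O

Visit N
N → D
D → E
E → A
A → J
J → G
G → L
L → C
C → B
B → F
F → I
F → K
K → M
M → P
P → H
M → Q
F → R
A → O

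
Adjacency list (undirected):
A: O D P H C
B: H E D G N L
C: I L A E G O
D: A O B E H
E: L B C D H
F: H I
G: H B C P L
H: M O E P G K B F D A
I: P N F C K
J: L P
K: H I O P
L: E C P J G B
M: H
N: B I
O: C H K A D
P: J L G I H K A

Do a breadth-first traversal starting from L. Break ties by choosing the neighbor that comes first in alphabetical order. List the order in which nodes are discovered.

L, B, C, E, G, J, P, D, H, N, A, I, O, K, F, M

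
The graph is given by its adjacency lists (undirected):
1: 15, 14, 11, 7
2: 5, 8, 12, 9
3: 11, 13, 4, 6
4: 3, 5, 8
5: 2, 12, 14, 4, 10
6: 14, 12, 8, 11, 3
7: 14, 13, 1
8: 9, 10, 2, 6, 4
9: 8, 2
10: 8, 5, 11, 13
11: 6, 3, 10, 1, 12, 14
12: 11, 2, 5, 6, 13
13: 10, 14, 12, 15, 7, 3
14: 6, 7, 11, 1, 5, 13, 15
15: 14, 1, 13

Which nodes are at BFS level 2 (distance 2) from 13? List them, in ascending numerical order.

Level 0: 13
Level 1: 3, 7, 10, 12, 14, 15
Level 2: 1, 2, 4, 5, 6, 8, 11
Level 3: 9

1, 2, 4, 5, 6, 8, 11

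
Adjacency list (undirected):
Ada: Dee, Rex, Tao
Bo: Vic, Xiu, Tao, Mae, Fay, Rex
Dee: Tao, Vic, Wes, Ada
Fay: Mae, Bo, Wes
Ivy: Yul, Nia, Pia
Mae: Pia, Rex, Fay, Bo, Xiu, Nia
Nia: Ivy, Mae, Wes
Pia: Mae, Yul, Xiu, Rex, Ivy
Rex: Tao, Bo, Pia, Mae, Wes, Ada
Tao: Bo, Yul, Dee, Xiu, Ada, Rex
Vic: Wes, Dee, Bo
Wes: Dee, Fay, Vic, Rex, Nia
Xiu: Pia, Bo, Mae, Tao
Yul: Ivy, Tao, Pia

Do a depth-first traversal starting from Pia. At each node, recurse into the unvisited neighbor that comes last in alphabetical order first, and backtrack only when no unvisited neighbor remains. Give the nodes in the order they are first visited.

Visit Pia
Pia → Yul
Yul → Tao
Tao → Xiu
Xiu → Mae
Mae → Rex
Rex → Wes
Wes → Vic
Vic → Dee
Dee → Ada
Vic → Bo
Bo → Fay
Wes → Nia
Nia → Ivy

Pia, Yul, Tao, Xiu, Mae, Rex, Wes, Vic, Dee, Ada, Bo, Fay, Nia, Ivy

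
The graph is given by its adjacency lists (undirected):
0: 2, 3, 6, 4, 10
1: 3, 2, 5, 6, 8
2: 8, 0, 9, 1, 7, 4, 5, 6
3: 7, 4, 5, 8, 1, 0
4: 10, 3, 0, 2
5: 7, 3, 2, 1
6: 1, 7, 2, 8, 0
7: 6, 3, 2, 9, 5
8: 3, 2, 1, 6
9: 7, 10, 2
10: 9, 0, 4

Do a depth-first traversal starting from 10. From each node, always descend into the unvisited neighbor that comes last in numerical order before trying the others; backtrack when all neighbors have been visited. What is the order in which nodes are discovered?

Visit 10
10 → 9
9 → 7
7 → 6
6 → 8
8 → 3
3 → 5
5 → 2
2 → 4
4 → 0
2 → 1

10, 9, 7, 6, 8, 3, 5, 2, 4, 0, 1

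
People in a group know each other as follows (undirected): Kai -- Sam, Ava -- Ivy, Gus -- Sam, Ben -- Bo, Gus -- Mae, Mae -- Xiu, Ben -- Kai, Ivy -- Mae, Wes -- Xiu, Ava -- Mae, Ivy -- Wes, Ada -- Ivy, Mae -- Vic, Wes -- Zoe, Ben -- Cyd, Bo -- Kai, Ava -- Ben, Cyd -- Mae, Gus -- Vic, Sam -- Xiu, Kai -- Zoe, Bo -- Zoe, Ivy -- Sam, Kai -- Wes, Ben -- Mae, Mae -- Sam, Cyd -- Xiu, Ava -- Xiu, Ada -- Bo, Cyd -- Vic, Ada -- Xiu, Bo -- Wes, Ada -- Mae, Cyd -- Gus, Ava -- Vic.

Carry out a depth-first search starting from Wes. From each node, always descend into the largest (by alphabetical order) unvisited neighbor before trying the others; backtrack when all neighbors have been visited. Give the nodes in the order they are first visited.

Visit Wes
Wes → Zoe
Zoe → Kai
Kai → Sam
Sam → Xiu
Xiu → Mae
Mae → Vic
Vic → Gus
Gus → Cyd
Cyd → Ben
Ben → Bo
Bo → Ada
Ada → Ivy
Ivy → Ava

Wes -> Zoe -> Kai -> Sam -> Xiu -> Mae -> Vic -> Gus -> Cyd -> Ben -> Bo -> Ada -> Ivy -> Ava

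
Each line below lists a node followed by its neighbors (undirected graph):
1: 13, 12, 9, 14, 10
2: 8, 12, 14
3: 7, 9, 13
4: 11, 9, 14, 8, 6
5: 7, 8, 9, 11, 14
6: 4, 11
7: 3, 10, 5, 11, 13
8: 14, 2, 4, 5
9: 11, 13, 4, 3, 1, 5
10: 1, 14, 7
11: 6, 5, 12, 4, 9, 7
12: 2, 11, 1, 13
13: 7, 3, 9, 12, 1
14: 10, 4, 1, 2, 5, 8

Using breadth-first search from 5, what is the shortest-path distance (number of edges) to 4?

2

Level 0: 5
Level 1: 7, 8, 9, 11, 14
Level 2: 1, 2, 3, 4, 6, 10, 12, 13
4 first appears at level 2.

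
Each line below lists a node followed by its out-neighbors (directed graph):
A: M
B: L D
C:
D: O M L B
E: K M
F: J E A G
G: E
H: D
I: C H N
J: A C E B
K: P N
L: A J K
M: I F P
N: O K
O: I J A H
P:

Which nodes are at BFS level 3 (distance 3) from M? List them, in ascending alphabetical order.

B, D, K, O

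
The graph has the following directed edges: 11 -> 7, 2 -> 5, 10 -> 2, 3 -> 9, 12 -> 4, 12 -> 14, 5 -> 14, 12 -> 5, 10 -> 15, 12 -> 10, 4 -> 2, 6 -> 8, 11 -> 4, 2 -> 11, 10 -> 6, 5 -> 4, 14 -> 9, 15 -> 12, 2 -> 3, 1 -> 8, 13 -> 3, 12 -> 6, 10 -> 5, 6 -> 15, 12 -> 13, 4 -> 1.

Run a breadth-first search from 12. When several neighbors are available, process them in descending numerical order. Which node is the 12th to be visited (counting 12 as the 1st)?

8

Visit 12; enqueue 14, 13, 10, 6, 5, 4 → queue [14, 13, 10, 6, 5, 4]
Visit 14; enqueue 9 → queue [13, 10, 6, 5, 4, 9]
Visit 13; enqueue 3 → queue [10, 6, 5, 4, 9, 3]
Visit 10; enqueue 15, 2 → queue [6, 5, 4, 9, 3, 15, 2]
Visit 6; enqueue 8 → queue [5, 4, 9, 3, 15, 2, 8]
Visit 5 → queue [4, 9, 3, 15, 2, 8]
Visit 4; enqueue 1 → queue [9, 3, 15, 2, 8, 1]
Visit 9 → queue [3, 15, 2, 8, 1]
Visit 3 → queue [15, 2, 8, 1]
Visit 15 → queue [2, 8, 1]
Visit 2; enqueue 11 → queue [8, 1, 11]
Visit 8 → queue [1, 11]
Visit 1 → queue [11]
Visit 11; enqueue 7 → queue [7]
Visit 7 → queue []

Visit order: 12, 14, 13, 10, 6, 5, 4, 9, 3, 15, 2, 8, 1, 11, 7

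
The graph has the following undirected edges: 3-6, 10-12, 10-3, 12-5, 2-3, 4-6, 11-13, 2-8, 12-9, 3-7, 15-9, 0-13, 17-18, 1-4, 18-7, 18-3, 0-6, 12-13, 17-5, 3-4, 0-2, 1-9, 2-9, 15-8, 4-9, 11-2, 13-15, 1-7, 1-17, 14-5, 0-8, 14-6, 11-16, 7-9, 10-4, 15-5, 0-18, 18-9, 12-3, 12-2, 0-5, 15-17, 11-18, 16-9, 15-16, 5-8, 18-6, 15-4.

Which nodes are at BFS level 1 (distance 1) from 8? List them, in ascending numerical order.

0, 2, 5, 15

Level 0: 8
Level 1: 0, 2, 5, 15
Level 2: 3, 4, 6, 9, 11, 12, 13, 14, 16, 17, 18
Level 3: 1, 7, 10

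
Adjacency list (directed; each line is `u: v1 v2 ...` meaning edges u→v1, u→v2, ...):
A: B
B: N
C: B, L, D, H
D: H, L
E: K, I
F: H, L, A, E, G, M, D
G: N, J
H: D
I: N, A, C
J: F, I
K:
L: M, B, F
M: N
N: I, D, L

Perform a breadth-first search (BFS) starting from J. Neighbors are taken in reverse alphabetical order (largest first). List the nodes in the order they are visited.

Visit J; enqueue I, F → queue [I, F]
Visit I; enqueue N, C, A → queue [F, N, C, A]
Visit F; enqueue M, L, H, G, E, D → queue [N, C, A, M, L, H, G, E, D]
Visit N → queue [C, A, M, L, H, G, E, D]
Visit C; enqueue B → queue [A, M, L, H, G, E, D, B]
Visit A → queue [M, L, H, G, E, D, B]
Visit M → queue [L, H, G, E, D, B]
Visit L → queue [H, G, E, D, B]
Visit H → queue [G, E, D, B]
Visit G → queue [E, D, B]
Visit E; enqueue K → queue [D, B, K]
Visit D → queue [B, K]
Visit B → queue [K]
Visit K → queue []

J, I, F, N, C, A, M, L, H, G, E, D, B, K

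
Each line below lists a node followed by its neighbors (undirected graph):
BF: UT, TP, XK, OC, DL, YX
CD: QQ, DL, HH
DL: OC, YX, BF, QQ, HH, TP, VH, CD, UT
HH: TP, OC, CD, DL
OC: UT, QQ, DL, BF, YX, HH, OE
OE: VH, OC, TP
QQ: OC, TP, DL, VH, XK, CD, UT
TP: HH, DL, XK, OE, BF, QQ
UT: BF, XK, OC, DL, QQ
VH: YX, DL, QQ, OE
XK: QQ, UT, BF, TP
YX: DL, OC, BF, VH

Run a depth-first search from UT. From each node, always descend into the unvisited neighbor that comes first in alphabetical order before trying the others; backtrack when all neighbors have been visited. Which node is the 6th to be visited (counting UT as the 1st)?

Visit UT
UT → BF
BF → DL
DL → CD
CD → HH
HH → OC
OC → OE
OE → TP
TP → QQ
QQ → VH
VH → YX
QQ → XK

Visit order: UT, BF, DL, CD, HH, OC, OE, TP, QQ, VH, YX, XK

OC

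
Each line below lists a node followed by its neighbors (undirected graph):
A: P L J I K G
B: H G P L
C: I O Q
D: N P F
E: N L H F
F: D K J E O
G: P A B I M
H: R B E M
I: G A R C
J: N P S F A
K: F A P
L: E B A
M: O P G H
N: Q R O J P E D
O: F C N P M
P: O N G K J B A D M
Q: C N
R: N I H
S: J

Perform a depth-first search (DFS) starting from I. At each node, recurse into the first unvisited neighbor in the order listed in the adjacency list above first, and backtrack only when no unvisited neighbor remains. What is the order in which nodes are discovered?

I, G, P, O, F, D, N, Q, C, R, H, B, L, E, A, J, S, K, M

Visit I
I → G
G → P
P → O
O → F
F → D
D → N
N → Q
Q → C
N → R
R → H
H → B
B → L
L → E
L → A
A → J
J → S
A → K
H → M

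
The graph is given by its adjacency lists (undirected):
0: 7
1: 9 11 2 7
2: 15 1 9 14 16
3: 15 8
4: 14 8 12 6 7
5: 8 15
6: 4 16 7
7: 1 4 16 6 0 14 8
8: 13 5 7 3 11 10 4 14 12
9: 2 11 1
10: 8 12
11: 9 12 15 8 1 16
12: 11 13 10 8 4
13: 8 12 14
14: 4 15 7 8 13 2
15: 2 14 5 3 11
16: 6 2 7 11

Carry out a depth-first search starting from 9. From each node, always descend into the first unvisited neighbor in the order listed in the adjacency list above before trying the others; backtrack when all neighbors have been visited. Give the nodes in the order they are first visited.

Visit 9
9 → 2
2 → 15
15 → 14
14 → 4
4 → 8
8 → 13
13 → 12
12 → 11
11 → 1
1 → 7
7 → 16
16 → 6
7 → 0
12 → 10
8 → 5
8 → 3

9, 2, 15, 14, 4, 8, 13, 12, 11, 1, 7, 16, 6, 0, 10, 5, 3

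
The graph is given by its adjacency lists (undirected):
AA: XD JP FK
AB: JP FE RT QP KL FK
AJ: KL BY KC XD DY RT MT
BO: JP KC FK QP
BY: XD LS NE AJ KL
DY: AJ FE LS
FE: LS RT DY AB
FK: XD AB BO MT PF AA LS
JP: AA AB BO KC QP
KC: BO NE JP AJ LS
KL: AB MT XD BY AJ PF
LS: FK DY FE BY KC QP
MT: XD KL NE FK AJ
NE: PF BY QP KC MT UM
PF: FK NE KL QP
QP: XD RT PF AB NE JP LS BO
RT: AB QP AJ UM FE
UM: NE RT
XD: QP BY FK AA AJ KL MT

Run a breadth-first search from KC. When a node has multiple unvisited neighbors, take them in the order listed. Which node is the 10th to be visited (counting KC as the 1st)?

Visit KC; enqueue BO, NE, JP, AJ, LS → queue [BO, NE, JP, AJ, LS]
Visit BO; enqueue FK, QP → queue [NE, JP, AJ, LS, FK, QP]
Visit NE; enqueue PF, BY, MT, UM → queue [JP, AJ, LS, FK, QP, PF, BY, MT, UM]
Visit JP; enqueue AA, AB → queue [AJ, LS, FK, QP, PF, BY, MT, UM, AA, AB]
Visit AJ; enqueue KL, XD, DY, RT → queue [LS, FK, QP, PF, BY, MT, UM, AA, AB, KL, XD, DY, RT]
Visit LS; enqueue FE → queue [FK, QP, PF, BY, MT, UM, AA, AB, KL, XD, DY, RT, FE]
Visit FK → queue [QP, PF, BY, MT, UM, AA, AB, KL, XD, DY, RT, FE]
Visit QP → queue [PF, BY, MT, UM, AA, AB, KL, XD, DY, RT, FE]
Visit PF → queue [BY, MT, UM, AA, AB, KL, XD, DY, RT, FE]
Visit BY → queue [MT, UM, AA, AB, KL, XD, DY, RT, FE]
Visit MT → queue [UM, AA, AB, KL, XD, DY, RT, FE]
Visit UM → queue [AA, AB, KL, XD, DY, RT, FE]
Visit AA → queue [AB, KL, XD, DY, RT, FE]
Visit AB → queue [KL, XD, DY, RT, FE]
Visit KL → queue [XD, DY, RT, FE]
Visit XD → queue [DY, RT, FE]
Visit DY → queue [RT, FE]
Visit RT → queue [FE]
Visit FE → queue []

Visit order: KC, BO, NE, JP, AJ, LS, FK, QP, PF, BY, MT, UM, AA, AB, KL, XD, DY, RT, FE

BY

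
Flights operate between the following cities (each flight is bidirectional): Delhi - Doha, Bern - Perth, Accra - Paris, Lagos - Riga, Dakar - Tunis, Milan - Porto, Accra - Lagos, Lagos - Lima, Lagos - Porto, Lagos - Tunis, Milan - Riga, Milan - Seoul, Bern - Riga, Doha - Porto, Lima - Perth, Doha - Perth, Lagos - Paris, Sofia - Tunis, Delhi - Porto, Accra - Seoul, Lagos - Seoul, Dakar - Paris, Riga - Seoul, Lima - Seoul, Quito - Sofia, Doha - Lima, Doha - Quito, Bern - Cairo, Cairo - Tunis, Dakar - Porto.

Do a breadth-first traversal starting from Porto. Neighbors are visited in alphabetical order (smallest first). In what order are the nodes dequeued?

Visit Porto; enqueue Dakar, Delhi, Doha, Lagos, Milan → queue [Dakar, Delhi, Doha, Lagos, Milan]
Visit Dakar; enqueue Paris, Tunis → queue [Delhi, Doha, Lagos, Milan, Paris, Tunis]
Visit Delhi → queue [Doha, Lagos, Milan, Paris, Tunis]
Visit Doha; enqueue Lima, Perth, Quito → queue [Lagos, Milan, Paris, Tunis, Lima, Perth, Quito]
Visit Lagos; enqueue Accra, Riga, Seoul → queue [Milan, Paris, Tunis, Lima, Perth, Quito, Accra, Riga, Seoul]
Visit Milan → queue [Paris, Tunis, Lima, Perth, Quito, Accra, Riga, Seoul]
Visit Paris → queue [Tunis, Lima, Perth, Quito, Accra, Riga, Seoul]
Visit Tunis; enqueue Cairo, Sofia → queue [Lima, Perth, Quito, Accra, Riga, Seoul, Cairo, Sofia]
Visit Lima → queue [Perth, Quito, Accra, Riga, Seoul, Cairo, Sofia]
Visit Perth; enqueue Bern → queue [Quito, Accra, Riga, Seoul, Cairo, Sofia, Bern]
Visit Quito → queue [Accra, Riga, Seoul, Cairo, Sofia, Bern]
Visit Accra → queue [Riga, Seoul, Cairo, Sofia, Bern]
Visit Riga → queue [Seoul, Cairo, Sofia, Bern]
Visit Seoul → queue [Cairo, Sofia, Bern]
Visit Cairo → queue [Sofia, Bern]
Visit Sofia → queue [Bern]
Visit Bern → queue []

Porto, Dakar, Delhi, Doha, Lagos, Milan, Paris, Tunis, Lima, Perth, Quito, Accra, Riga, Seoul, Cairo, Sofia, Bern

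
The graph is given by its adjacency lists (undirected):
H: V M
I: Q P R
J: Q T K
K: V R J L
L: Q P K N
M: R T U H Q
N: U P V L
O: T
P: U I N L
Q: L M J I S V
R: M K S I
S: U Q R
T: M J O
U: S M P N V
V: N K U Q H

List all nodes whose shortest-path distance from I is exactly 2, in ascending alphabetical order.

J, K, L, M, N, S, U, V

Level 0: I
Level 1: P, Q, R
Level 2: J, K, L, M, N, S, U, V
Level 3: H, T
Level 4: O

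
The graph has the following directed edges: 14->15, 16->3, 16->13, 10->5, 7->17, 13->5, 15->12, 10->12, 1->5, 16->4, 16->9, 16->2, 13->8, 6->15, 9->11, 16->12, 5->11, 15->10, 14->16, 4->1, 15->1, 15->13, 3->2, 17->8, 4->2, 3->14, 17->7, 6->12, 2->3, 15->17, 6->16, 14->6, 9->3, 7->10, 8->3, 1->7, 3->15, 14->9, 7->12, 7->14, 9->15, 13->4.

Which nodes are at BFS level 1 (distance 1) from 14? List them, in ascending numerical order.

6, 9, 15, 16

Level 0: 14
Level 1: 6, 9, 15, 16
Level 2: 1, 2, 3, 4, 10, 11, 12, 13, 17
Level 3: 5, 7, 8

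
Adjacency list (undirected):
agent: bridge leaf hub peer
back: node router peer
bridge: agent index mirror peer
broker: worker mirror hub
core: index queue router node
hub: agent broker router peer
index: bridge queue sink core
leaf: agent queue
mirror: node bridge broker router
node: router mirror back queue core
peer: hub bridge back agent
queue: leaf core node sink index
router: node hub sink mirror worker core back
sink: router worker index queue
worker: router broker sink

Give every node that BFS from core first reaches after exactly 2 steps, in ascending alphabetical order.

Level 0: core
Level 1: index, node, queue, router
Level 2: back, bridge, hub, leaf, mirror, sink, worker
Level 3: agent, broker, peer

back, bridge, hub, leaf, mirror, sink, worker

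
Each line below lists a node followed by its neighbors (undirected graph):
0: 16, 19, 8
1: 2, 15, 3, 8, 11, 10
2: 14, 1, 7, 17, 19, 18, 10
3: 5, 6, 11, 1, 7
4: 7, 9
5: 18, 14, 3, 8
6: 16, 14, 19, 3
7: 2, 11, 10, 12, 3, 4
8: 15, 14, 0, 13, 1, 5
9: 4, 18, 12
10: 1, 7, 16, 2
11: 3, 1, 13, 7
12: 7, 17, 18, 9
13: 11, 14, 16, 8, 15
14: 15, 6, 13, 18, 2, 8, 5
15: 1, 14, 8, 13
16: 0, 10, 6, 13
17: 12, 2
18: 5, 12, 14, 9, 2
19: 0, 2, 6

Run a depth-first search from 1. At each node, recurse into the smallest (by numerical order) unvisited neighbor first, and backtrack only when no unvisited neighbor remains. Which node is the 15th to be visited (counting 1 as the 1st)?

9

Visit 1
1 → 2
2 → 7
7 → 3
3 → 5
5 → 8
8 → 0
0 → 16
16 → 6
6 → 14
14 → 13
13 → 11
13 → 15
14 → 18
18 → 9
9 → 4
9 → 12
12 → 17
6 → 19
16 → 10

Visit order: 1, 2, 7, 3, 5, 8, 0, 16, 6, 14, 13, 11, 15, 18, 9, 4, 12, 17, 19, 10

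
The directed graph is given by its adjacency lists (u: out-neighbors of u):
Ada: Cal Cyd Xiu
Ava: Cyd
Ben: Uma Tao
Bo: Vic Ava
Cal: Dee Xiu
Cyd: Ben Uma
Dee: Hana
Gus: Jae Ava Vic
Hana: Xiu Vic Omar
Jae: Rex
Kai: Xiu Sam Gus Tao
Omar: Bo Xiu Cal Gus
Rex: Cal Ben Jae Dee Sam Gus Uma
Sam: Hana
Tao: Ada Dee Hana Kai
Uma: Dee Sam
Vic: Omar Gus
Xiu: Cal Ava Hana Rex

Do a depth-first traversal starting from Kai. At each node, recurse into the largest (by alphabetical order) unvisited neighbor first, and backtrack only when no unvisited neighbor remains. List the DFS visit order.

Kai → Xiu → Rex → Uma → Sam → Hana → Vic → Omar → Gus → Jae → Ava → Cyd → Ben → Tao → Dee → Ada → Cal → Bo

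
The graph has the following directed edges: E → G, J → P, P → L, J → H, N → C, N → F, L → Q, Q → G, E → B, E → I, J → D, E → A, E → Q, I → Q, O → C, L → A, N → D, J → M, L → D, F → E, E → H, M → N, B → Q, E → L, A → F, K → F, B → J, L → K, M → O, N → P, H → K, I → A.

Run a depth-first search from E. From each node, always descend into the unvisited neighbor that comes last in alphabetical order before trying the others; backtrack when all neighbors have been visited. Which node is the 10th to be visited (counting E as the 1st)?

Visit E
E → Q
Q → G
E → L
L → K
K → F
L → D
L → A
E → I
E → H
E → B
B → J
J → P
J → M
M → O
O → C
M → N

Visit order: E, Q, G, L, K, F, D, A, I, H, B, J, P, M, O, C, N

H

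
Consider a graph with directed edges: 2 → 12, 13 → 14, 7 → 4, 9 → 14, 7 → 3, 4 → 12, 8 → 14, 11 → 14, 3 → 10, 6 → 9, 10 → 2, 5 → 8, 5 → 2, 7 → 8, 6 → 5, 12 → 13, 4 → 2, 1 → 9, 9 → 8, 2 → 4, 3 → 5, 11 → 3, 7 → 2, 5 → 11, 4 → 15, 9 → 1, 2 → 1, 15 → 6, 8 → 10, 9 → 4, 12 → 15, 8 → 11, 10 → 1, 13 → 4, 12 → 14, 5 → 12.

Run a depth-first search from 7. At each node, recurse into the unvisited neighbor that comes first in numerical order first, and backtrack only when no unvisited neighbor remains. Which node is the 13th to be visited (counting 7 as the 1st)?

10

Visit 7
7 → 2
2 → 1
1 → 9
9 → 4
4 → 12
12 → 13
13 → 14
12 → 15
15 → 6
6 → 5
5 → 8
8 → 10
8 → 11
11 → 3

Visit order: 7, 2, 1, 9, 4, 12, 13, 14, 15, 6, 5, 8, 10, 11, 3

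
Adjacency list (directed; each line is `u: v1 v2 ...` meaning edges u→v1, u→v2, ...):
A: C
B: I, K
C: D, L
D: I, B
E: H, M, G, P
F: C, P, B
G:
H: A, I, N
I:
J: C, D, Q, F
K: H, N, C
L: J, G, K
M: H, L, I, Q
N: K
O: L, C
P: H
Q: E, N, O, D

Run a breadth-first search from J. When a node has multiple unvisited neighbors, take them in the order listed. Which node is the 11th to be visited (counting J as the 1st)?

Visit J; enqueue C, D, Q, F → queue [C, D, Q, F]
Visit C; enqueue L → queue [D, Q, F, L]
Visit D; enqueue I, B → queue [Q, F, L, I, B]
Visit Q; enqueue E, N, O → queue [F, L, I, B, E, N, O]
Visit F; enqueue P → queue [L, I, B, E, N, O, P]
Visit L; enqueue G, K → queue [I, B, E, N, O, P, G, K]
Visit I → queue [B, E, N, O, P, G, K]
Visit B → queue [E, N, O, P, G, K]
Visit E; enqueue H, M → queue [N, O, P, G, K, H, M]
Visit N → queue [O, P, G, K, H, M]
Visit O → queue [P, G, K, H, M]
Visit P → queue [G, K, H, M]
Visit G → queue [K, H, M]
Visit K → queue [H, M]
Visit H; enqueue A → queue [M, A]
Visit M → queue [A]
Visit A → queue []

Visit order: J, C, D, Q, F, L, I, B, E, N, O, P, G, K, H, M, A

O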